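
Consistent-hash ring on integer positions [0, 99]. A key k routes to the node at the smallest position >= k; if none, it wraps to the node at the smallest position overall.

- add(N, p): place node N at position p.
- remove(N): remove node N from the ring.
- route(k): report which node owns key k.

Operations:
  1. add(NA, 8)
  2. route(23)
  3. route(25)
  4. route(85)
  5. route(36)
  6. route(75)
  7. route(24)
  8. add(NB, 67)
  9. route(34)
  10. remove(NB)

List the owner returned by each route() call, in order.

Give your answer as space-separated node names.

Op 1: add NA@8 -> ring=[8:NA]
Op 2: route key 23: none >= 23, wrap to smallest pos 8 -> NA
Op 3: route key 25: none >= 25, wrap to smallest pos 8 -> NA
Op 4: route key 85: none >= 85, wrap to smallest pos 8 -> NA
Op 5: route key 36: none >= 36, wrap to smallest pos 8 -> NA
Op 6: route key 75: none >= 75, wrap to smallest pos 8 -> NA
Op 7: route key 24: none >= 24, wrap to smallest pos 8 -> NA
Op 8: add NB@67 -> ring=[8:NA,67:NB]
Op 9: route key 34: smallest pos >= 34 is 67 -> NB
Op 10: remove NB -> ring=[8:NA]

Answer: NA NA NA NA NA NA NB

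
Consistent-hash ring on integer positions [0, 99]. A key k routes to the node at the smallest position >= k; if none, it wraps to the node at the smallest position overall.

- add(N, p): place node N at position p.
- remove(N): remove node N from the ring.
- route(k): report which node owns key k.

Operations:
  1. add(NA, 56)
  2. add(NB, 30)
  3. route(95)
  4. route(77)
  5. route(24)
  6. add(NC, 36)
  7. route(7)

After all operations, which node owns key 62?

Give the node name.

Op 1: add NA@56 -> ring=[56:NA]
Op 2: add NB@30 -> ring=[30:NB,56:NA]
Op 3: route key 95: none >= 95, wrap to smallest pos 30 -> NB
Op 4: route key 77: none >= 77, wrap to smallest pos 30 -> NB
Op 5: route key 24: smallest pos >= 24 is 30 -> NB
Op 6: add NC@36 -> ring=[30:NB,36:NC,56:NA]
Op 7: route key 7: smallest pos >= 7 is 30 -> NB
Final route key 62: none >= 62, wrap to smallest pos 30 -> NB

Answer: NB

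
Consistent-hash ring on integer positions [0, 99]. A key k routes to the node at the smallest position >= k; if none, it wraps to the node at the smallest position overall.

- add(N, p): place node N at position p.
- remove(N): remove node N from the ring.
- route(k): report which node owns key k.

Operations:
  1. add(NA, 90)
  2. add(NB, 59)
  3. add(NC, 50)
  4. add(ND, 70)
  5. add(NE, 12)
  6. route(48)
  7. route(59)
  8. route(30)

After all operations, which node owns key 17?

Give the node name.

Answer: NC

Derivation:
Op 1: add NA@90 -> ring=[90:NA]
Op 2: add NB@59 -> ring=[59:NB,90:NA]
Op 3: add NC@50 -> ring=[50:NC,59:NB,90:NA]
Op 4: add ND@70 -> ring=[50:NC,59:NB,70:ND,90:NA]
Op 5: add NE@12 -> ring=[12:NE,50:NC,59:NB,70:ND,90:NA]
Op 6: route key 48: smallest pos >= 48 is 50 -> NC
Op 7: route key 59: smallest pos >= 59 is 59 -> NB
Op 8: route key 30: smallest pos >= 30 is 50 -> NC
Final route key 17: smallest pos >= 17 is 50 -> NC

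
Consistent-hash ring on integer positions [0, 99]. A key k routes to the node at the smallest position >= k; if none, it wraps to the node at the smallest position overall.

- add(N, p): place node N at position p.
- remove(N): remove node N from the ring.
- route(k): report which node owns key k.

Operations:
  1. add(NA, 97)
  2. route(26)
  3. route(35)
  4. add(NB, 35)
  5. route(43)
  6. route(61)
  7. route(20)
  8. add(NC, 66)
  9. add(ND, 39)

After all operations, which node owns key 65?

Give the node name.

Op 1: add NA@97 -> ring=[97:NA]
Op 2: route key 26: smallest pos >= 26 is 97 -> NA
Op 3: route key 35: smallest pos >= 35 is 97 -> NA
Op 4: add NB@35 -> ring=[35:NB,97:NA]
Op 5: route key 43: smallest pos >= 43 is 97 -> NA
Op 6: route key 61: smallest pos >= 61 is 97 -> NA
Op 7: route key 20: smallest pos >= 20 is 35 -> NB
Op 8: add NC@66 -> ring=[35:NB,66:NC,97:NA]
Op 9: add ND@39 -> ring=[35:NB,39:ND,66:NC,97:NA]
Final route key 65: smallest pos >= 65 is 66 -> NC

Answer: NC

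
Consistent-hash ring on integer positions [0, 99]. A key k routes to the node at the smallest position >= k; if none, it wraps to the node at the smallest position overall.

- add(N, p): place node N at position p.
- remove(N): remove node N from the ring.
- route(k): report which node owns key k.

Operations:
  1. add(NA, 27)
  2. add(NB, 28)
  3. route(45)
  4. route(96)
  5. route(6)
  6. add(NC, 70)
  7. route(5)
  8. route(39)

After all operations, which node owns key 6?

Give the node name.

Answer: NA

Derivation:
Op 1: add NA@27 -> ring=[27:NA]
Op 2: add NB@28 -> ring=[27:NA,28:NB]
Op 3: route key 45: none >= 45, wrap to smallest pos 27 -> NA
Op 4: route key 96: none >= 96, wrap to smallest pos 27 -> NA
Op 5: route key 6: smallest pos >= 6 is 27 -> NA
Op 6: add NC@70 -> ring=[27:NA,28:NB,70:NC]
Op 7: route key 5: smallest pos >= 5 is 27 -> NA
Op 8: route key 39: smallest pos >= 39 is 70 -> NC
Final route key 6: smallest pos >= 6 is 27 -> NA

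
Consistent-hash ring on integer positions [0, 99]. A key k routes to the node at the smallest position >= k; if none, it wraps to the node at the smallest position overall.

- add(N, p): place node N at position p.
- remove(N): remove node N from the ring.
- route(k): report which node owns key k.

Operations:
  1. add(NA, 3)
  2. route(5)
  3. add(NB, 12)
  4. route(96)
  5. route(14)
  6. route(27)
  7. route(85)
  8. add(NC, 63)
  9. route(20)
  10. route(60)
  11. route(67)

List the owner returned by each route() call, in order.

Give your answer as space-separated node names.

Answer: NA NA NA NA NA NC NC NA

Derivation:
Op 1: add NA@3 -> ring=[3:NA]
Op 2: route key 5: none >= 5, wrap to smallest pos 3 -> NA
Op 3: add NB@12 -> ring=[3:NA,12:NB]
Op 4: route key 96: none >= 96, wrap to smallest pos 3 -> NA
Op 5: route key 14: none >= 14, wrap to smallest pos 3 -> NA
Op 6: route key 27: none >= 27, wrap to smallest pos 3 -> NA
Op 7: route key 85: none >= 85, wrap to smallest pos 3 -> NA
Op 8: add NC@63 -> ring=[3:NA,12:NB,63:NC]
Op 9: route key 20: smallest pos >= 20 is 63 -> NC
Op 10: route key 60: smallest pos >= 60 is 63 -> NC
Op 11: route key 67: none >= 67, wrap to smallest pos 3 -> NA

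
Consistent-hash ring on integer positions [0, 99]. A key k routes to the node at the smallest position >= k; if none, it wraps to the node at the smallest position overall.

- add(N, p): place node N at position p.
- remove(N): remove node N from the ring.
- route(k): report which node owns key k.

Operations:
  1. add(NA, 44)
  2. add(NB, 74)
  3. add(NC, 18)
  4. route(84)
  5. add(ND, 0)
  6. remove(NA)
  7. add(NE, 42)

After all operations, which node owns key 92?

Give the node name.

Answer: ND

Derivation:
Op 1: add NA@44 -> ring=[44:NA]
Op 2: add NB@74 -> ring=[44:NA,74:NB]
Op 3: add NC@18 -> ring=[18:NC,44:NA,74:NB]
Op 4: route key 84: none >= 84, wrap to smallest pos 18 -> NC
Op 5: add ND@0 -> ring=[0:ND,18:NC,44:NA,74:NB]
Op 6: remove NA -> ring=[0:ND,18:NC,74:NB]
Op 7: add NE@42 -> ring=[0:ND,18:NC,42:NE,74:NB]
Final route key 92: none >= 92, wrap to smallest pos 0 -> ND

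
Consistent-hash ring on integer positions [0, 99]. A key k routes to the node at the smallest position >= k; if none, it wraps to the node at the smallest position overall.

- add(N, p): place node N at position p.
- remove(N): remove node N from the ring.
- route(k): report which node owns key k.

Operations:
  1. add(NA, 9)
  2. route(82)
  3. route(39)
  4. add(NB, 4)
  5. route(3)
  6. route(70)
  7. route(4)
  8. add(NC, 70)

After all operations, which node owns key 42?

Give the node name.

Op 1: add NA@9 -> ring=[9:NA]
Op 2: route key 82: none >= 82, wrap to smallest pos 9 -> NA
Op 3: route key 39: none >= 39, wrap to smallest pos 9 -> NA
Op 4: add NB@4 -> ring=[4:NB,9:NA]
Op 5: route key 3: smallest pos >= 3 is 4 -> NB
Op 6: route key 70: none >= 70, wrap to smallest pos 4 -> NB
Op 7: route key 4: smallest pos >= 4 is 4 -> NB
Op 8: add NC@70 -> ring=[4:NB,9:NA,70:NC]
Final route key 42: smallest pos >= 42 is 70 -> NC

Answer: NC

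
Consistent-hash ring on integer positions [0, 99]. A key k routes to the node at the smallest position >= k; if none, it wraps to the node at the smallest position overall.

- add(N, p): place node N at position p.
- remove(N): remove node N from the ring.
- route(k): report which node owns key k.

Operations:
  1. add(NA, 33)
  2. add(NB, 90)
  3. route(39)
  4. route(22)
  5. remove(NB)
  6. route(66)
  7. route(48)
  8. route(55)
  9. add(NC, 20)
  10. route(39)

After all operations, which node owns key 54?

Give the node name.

Answer: NC

Derivation:
Op 1: add NA@33 -> ring=[33:NA]
Op 2: add NB@90 -> ring=[33:NA,90:NB]
Op 3: route key 39: smallest pos >= 39 is 90 -> NB
Op 4: route key 22: smallest pos >= 22 is 33 -> NA
Op 5: remove NB -> ring=[33:NA]
Op 6: route key 66: none >= 66, wrap to smallest pos 33 -> NA
Op 7: route key 48: none >= 48, wrap to smallest pos 33 -> NA
Op 8: route key 55: none >= 55, wrap to smallest pos 33 -> NA
Op 9: add NC@20 -> ring=[20:NC,33:NA]
Op 10: route key 39: none >= 39, wrap to smallest pos 20 -> NC
Final route key 54: none >= 54, wrap to smallest pos 20 -> NC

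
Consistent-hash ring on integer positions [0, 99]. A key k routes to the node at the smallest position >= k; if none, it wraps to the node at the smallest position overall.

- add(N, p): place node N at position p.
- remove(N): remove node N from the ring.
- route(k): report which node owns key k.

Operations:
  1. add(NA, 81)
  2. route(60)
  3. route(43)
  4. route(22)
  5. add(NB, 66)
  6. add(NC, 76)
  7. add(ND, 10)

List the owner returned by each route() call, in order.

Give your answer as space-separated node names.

Op 1: add NA@81 -> ring=[81:NA]
Op 2: route key 60: smallest pos >= 60 is 81 -> NA
Op 3: route key 43: smallest pos >= 43 is 81 -> NA
Op 4: route key 22: smallest pos >= 22 is 81 -> NA
Op 5: add NB@66 -> ring=[66:NB,81:NA]
Op 6: add NC@76 -> ring=[66:NB,76:NC,81:NA]
Op 7: add ND@10 -> ring=[10:ND,66:NB,76:NC,81:NA]

Answer: NA NA NA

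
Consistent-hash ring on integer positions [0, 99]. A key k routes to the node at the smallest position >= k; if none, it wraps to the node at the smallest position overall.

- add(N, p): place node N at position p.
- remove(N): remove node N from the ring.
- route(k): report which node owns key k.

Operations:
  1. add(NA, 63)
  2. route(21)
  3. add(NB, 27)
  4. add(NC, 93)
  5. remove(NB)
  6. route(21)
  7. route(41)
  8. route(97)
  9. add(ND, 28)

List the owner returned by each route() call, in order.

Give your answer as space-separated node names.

Answer: NA NA NA NA

Derivation:
Op 1: add NA@63 -> ring=[63:NA]
Op 2: route key 21: smallest pos >= 21 is 63 -> NA
Op 3: add NB@27 -> ring=[27:NB,63:NA]
Op 4: add NC@93 -> ring=[27:NB,63:NA,93:NC]
Op 5: remove NB -> ring=[63:NA,93:NC]
Op 6: route key 21: smallest pos >= 21 is 63 -> NA
Op 7: route key 41: smallest pos >= 41 is 63 -> NA
Op 8: route key 97: none >= 97, wrap to smallest pos 63 -> NA
Op 9: add ND@28 -> ring=[28:ND,63:NA,93:NC]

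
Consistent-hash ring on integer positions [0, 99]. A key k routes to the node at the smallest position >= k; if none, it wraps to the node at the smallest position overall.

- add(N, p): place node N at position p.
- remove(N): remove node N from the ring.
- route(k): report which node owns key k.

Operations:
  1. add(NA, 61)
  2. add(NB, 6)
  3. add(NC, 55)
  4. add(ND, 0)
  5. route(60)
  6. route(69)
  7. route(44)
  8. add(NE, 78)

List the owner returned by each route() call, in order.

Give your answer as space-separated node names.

Op 1: add NA@61 -> ring=[61:NA]
Op 2: add NB@6 -> ring=[6:NB,61:NA]
Op 3: add NC@55 -> ring=[6:NB,55:NC,61:NA]
Op 4: add ND@0 -> ring=[0:ND,6:NB,55:NC,61:NA]
Op 5: route key 60: smallest pos >= 60 is 61 -> NA
Op 6: route key 69: none >= 69, wrap to smallest pos 0 -> ND
Op 7: route key 44: smallest pos >= 44 is 55 -> NC
Op 8: add NE@78 -> ring=[0:ND,6:NB,55:NC,61:NA,78:NE]

Answer: NA ND NC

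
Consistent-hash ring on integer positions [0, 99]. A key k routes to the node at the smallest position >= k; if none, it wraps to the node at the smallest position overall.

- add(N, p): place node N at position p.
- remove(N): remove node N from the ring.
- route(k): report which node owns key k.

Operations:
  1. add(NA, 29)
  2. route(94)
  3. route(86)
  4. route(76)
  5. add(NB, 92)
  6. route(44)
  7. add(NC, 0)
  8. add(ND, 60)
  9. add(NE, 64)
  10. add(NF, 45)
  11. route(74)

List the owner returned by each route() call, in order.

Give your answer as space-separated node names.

Answer: NA NA NA NB NB

Derivation:
Op 1: add NA@29 -> ring=[29:NA]
Op 2: route key 94: none >= 94, wrap to smallest pos 29 -> NA
Op 3: route key 86: none >= 86, wrap to smallest pos 29 -> NA
Op 4: route key 76: none >= 76, wrap to smallest pos 29 -> NA
Op 5: add NB@92 -> ring=[29:NA,92:NB]
Op 6: route key 44: smallest pos >= 44 is 92 -> NB
Op 7: add NC@0 -> ring=[0:NC,29:NA,92:NB]
Op 8: add ND@60 -> ring=[0:NC,29:NA,60:ND,92:NB]
Op 9: add NE@64 -> ring=[0:NC,29:NA,60:ND,64:NE,92:NB]
Op 10: add NF@45 -> ring=[0:NC,29:NA,45:NF,60:ND,64:NE,92:NB]
Op 11: route key 74: smallest pos >= 74 is 92 -> NB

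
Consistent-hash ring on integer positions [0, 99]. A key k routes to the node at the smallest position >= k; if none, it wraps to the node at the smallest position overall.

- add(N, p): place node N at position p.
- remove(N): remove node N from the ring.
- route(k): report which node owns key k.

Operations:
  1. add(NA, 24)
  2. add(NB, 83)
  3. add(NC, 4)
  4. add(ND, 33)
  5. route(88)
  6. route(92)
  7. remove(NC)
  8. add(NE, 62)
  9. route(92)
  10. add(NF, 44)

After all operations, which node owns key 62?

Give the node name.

Op 1: add NA@24 -> ring=[24:NA]
Op 2: add NB@83 -> ring=[24:NA,83:NB]
Op 3: add NC@4 -> ring=[4:NC,24:NA,83:NB]
Op 4: add ND@33 -> ring=[4:NC,24:NA,33:ND,83:NB]
Op 5: route key 88: none >= 88, wrap to smallest pos 4 -> NC
Op 6: route key 92: none >= 92, wrap to smallest pos 4 -> NC
Op 7: remove NC -> ring=[24:NA,33:ND,83:NB]
Op 8: add NE@62 -> ring=[24:NA,33:ND,62:NE,83:NB]
Op 9: route key 92: none >= 92, wrap to smallest pos 24 -> NA
Op 10: add NF@44 -> ring=[24:NA,33:ND,44:NF,62:NE,83:NB]
Final route key 62: smallest pos >= 62 is 62 -> NE

Answer: NE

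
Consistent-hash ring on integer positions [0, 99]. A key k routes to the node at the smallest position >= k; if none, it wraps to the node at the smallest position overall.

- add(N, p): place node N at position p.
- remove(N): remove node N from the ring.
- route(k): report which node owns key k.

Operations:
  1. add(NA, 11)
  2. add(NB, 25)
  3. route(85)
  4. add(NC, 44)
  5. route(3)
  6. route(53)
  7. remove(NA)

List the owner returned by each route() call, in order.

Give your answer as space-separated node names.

Answer: NA NA NA

Derivation:
Op 1: add NA@11 -> ring=[11:NA]
Op 2: add NB@25 -> ring=[11:NA,25:NB]
Op 3: route key 85: none >= 85, wrap to smallest pos 11 -> NA
Op 4: add NC@44 -> ring=[11:NA,25:NB,44:NC]
Op 5: route key 3: smallest pos >= 3 is 11 -> NA
Op 6: route key 53: none >= 53, wrap to smallest pos 11 -> NA
Op 7: remove NA -> ring=[25:NB,44:NC]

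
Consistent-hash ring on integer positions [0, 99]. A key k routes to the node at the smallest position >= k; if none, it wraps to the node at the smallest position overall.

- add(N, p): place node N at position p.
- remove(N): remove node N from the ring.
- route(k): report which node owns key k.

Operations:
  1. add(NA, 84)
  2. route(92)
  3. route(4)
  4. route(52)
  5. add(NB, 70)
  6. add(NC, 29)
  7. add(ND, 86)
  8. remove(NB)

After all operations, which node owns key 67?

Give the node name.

Answer: NA

Derivation:
Op 1: add NA@84 -> ring=[84:NA]
Op 2: route key 92: none >= 92, wrap to smallest pos 84 -> NA
Op 3: route key 4: smallest pos >= 4 is 84 -> NA
Op 4: route key 52: smallest pos >= 52 is 84 -> NA
Op 5: add NB@70 -> ring=[70:NB,84:NA]
Op 6: add NC@29 -> ring=[29:NC,70:NB,84:NA]
Op 7: add ND@86 -> ring=[29:NC,70:NB,84:NA,86:ND]
Op 8: remove NB -> ring=[29:NC,84:NA,86:ND]
Final route key 67: smallest pos >= 67 is 84 -> NA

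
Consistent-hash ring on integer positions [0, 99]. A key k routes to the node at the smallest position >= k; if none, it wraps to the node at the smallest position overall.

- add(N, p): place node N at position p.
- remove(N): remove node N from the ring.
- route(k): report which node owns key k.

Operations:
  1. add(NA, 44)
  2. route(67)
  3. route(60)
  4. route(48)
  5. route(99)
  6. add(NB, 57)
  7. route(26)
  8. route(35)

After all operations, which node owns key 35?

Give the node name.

Answer: NA

Derivation:
Op 1: add NA@44 -> ring=[44:NA]
Op 2: route key 67: none >= 67, wrap to smallest pos 44 -> NA
Op 3: route key 60: none >= 60, wrap to smallest pos 44 -> NA
Op 4: route key 48: none >= 48, wrap to smallest pos 44 -> NA
Op 5: route key 99: none >= 99, wrap to smallest pos 44 -> NA
Op 6: add NB@57 -> ring=[44:NA,57:NB]
Op 7: route key 26: smallest pos >= 26 is 44 -> NA
Op 8: route key 35: smallest pos >= 35 is 44 -> NA
Final route key 35: smallest pos >= 35 is 44 -> NA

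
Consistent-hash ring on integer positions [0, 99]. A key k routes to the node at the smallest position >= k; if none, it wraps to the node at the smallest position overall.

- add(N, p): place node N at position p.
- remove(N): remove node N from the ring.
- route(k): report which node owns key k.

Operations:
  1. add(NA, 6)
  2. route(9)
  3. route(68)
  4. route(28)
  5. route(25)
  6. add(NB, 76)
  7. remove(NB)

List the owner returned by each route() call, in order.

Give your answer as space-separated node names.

Answer: NA NA NA NA

Derivation:
Op 1: add NA@6 -> ring=[6:NA]
Op 2: route key 9: none >= 9, wrap to smallest pos 6 -> NA
Op 3: route key 68: none >= 68, wrap to smallest pos 6 -> NA
Op 4: route key 28: none >= 28, wrap to smallest pos 6 -> NA
Op 5: route key 25: none >= 25, wrap to smallest pos 6 -> NA
Op 6: add NB@76 -> ring=[6:NA,76:NB]
Op 7: remove NB -> ring=[6:NA]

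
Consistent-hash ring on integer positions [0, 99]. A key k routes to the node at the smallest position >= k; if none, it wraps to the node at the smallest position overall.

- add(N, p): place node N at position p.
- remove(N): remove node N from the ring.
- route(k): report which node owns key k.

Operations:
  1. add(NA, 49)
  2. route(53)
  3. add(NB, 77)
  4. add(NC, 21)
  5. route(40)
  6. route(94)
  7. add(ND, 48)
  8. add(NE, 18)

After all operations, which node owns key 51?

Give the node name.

Op 1: add NA@49 -> ring=[49:NA]
Op 2: route key 53: none >= 53, wrap to smallest pos 49 -> NA
Op 3: add NB@77 -> ring=[49:NA,77:NB]
Op 4: add NC@21 -> ring=[21:NC,49:NA,77:NB]
Op 5: route key 40: smallest pos >= 40 is 49 -> NA
Op 6: route key 94: none >= 94, wrap to smallest pos 21 -> NC
Op 7: add ND@48 -> ring=[21:NC,48:ND,49:NA,77:NB]
Op 8: add NE@18 -> ring=[18:NE,21:NC,48:ND,49:NA,77:NB]
Final route key 51: smallest pos >= 51 is 77 -> NB

Answer: NB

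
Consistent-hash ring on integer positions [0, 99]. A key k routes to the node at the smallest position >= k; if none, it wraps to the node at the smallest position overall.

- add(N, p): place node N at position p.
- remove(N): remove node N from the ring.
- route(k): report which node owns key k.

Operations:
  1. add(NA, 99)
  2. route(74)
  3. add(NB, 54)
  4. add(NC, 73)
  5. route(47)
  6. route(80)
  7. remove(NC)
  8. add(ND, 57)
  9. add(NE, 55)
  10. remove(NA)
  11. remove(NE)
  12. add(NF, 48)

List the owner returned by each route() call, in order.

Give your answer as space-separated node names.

Op 1: add NA@99 -> ring=[99:NA]
Op 2: route key 74: smallest pos >= 74 is 99 -> NA
Op 3: add NB@54 -> ring=[54:NB,99:NA]
Op 4: add NC@73 -> ring=[54:NB,73:NC,99:NA]
Op 5: route key 47: smallest pos >= 47 is 54 -> NB
Op 6: route key 80: smallest pos >= 80 is 99 -> NA
Op 7: remove NC -> ring=[54:NB,99:NA]
Op 8: add ND@57 -> ring=[54:NB,57:ND,99:NA]
Op 9: add NE@55 -> ring=[54:NB,55:NE,57:ND,99:NA]
Op 10: remove NA -> ring=[54:NB,55:NE,57:ND]
Op 11: remove NE -> ring=[54:NB,57:ND]
Op 12: add NF@48 -> ring=[48:NF,54:NB,57:ND]

Answer: NA NB NA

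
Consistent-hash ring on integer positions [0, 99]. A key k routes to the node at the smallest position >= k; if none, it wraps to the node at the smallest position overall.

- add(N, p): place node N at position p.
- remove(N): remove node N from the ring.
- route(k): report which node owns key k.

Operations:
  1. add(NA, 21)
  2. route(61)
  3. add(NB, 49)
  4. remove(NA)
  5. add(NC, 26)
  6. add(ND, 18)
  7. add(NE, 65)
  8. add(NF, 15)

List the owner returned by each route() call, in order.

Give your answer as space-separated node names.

Answer: NA

Derivation:
Op 1: add NA@21 -> ring=[21:NA]
Op 2: route key 61: none >= 61, wrap to smallest pos 21 -> NA
Op 3: add NB@49 -> ring=[21:NA,49:NB]
Op 4: remove NA -> ring=[49:NB]
Op 5: add NC@26 -> ring=[26:NC,49:NB]
Op 6: add ND@18 -> ring=[18:ND,26:NC,49:NB]
Op 7: add NE@65 -> ring=[18:ND,26:NC,49:NB,65:NE]
Op 8: add NF@15 -> ring=[15:NF,18:ND,26:NC,49:NB,65:NE]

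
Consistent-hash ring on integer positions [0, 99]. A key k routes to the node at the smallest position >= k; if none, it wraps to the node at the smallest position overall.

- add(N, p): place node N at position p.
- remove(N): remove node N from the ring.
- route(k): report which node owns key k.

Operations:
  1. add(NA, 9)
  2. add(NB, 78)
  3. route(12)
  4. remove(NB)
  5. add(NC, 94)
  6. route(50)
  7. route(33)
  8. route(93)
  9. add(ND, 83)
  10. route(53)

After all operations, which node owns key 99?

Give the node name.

Answer: NA

Derivation:
Op 1: add NA@9 -> ring=[9:NA]
Op 2: add NB@78 -> ring=[9:NA,78:NB]
Op 3: route key 12: smallest pos >= 12 is 78 -> NB
Op 4: remove NB -> ring=[9:NA]
Op 5: add NC@94 -> ring=[9:NA,94:NC]
Op 6: route key 50: smallest pos >= 50 is 94 -> NC
Op 7: route key 33: smallest pos >= 33 is 94 -> NC
Op 8: route key 93: smallest pos >= 93 is 94 -> NC
Op 9: add ND@83 -> ring=[9:NA,83:ND,94:NC]
Op 10: route key 53: smallest pos >= 53 is 83 -> ND
Final route key 99: none >= 99, wrap to smallest pos 9 -> NA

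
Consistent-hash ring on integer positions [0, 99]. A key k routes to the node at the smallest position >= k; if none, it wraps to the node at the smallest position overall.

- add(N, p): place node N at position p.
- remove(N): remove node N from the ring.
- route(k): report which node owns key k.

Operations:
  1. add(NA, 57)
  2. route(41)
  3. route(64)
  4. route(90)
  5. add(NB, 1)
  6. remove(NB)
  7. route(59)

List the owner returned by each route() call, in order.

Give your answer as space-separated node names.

Answer: NA NA NA NA

Derivation:
Op 1: add NA@57 -> ring=[57:NA]
Op 2: route key 41: smallest pos >= 41 is 57 -> NA
Op 3: route key 64: none >= 64, wrap to smallest pos 57 -> NA
Op 4: route key 90: none >= 90, wrap to smallest pos 57 -> NA
Op 5: add NB@1 -> ring=[1:NB,57:NA]
Op 6: remove NB -> ring=[57:NA]
Op 7: route key 59: none >= 59, wrap to smallest pos 57 -> NA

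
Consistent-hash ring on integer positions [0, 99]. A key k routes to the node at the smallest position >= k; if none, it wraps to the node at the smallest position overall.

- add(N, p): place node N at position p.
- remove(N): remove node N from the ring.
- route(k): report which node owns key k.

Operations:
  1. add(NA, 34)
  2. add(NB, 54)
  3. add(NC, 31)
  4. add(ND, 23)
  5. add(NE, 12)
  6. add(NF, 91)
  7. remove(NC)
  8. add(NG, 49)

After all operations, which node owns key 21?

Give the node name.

Op 1: add NA@34 -> ring=[34:NA]
Op 2: add NB@54 -> ring=[34:NA,54:NB]
Op 3: add NC@31 -> ring=[31:NC,34:NA,54:NB]
Op 4: add ND@23 -> ring=[23:ND,31:NC,34:NA,54:NB]
Op 5: add NE@12 -> ring=[12:NE,23:ND,31:NC,34:NA,54:NB]
Op 6: add NF@91 -> ring=[12:NE,23:ND,31:NC,34:NA,54:NB,91:NF]
Op 7: remove NC -> ring=[12:NE,23:ND,34:NA,54:NB,91:NF]
Op 8: add NG@49 -> ring=[12:NE,23:ND,34:NA,49:NG,54:NB,91:NF]
Final route key 21: smallest pos >= 21 is 23 -> ND

Answer: ND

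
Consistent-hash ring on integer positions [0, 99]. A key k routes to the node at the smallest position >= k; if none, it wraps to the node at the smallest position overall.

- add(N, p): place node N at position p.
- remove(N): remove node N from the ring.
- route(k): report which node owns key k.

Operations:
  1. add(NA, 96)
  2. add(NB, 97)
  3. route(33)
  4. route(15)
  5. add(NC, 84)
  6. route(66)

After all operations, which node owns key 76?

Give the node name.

Op 1: add NA@96 -> ring=[96:NA]
Op 2: add NB@97 -> ring=[96:NA,97:NB]
Op 3: route key 33: smallest pos >= 33 is 96 -> NA
Op 4: route key 15: smallest pos >= 15 is 96 -> NA
Op 5: add NC@84 -> ring=[84:NC,96:NA,97:NB]
Op 6: route key 66: smallest pos >= 66 is 84 -> NC
Final route key 76: smallest pos >= 76 is 84 -> NC

Answer: NC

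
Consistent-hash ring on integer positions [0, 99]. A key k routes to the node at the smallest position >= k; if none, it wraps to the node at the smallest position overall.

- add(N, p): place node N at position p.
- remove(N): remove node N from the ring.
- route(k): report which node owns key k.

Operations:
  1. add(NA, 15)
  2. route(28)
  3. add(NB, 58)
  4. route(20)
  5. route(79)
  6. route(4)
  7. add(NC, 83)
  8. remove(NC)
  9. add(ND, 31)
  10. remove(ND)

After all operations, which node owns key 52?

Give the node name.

Op 1: add NA@15 -> ring=[15:NA]
Op 2: route key 28: none >= 28, wrap to smallest pos 15 -> NA
Op 3: add NB@58 -> ring=[15:NA,58:NB]
Op 4: route key 20: smallest pos >= 20 is 58 -> NB
Op 5: route key 79: none >= 79, wrap to smallest pos 15 -> NA
Op 6: route key 4: smallest pos >= 4 is 15 -> NA
Op 7: add NC@83 -> ring=[15:NA,58:NB,83:NC]
Op 8: remove NC -> ring=[15:NA,58:NB]
Op 9: add ND@31 -> ring=[15:NA,31:ND,58:NB]
Op 10: remove ND -> ring=[15:NA,58:NB]
Final route key 52: smallest pos >= 52 is 58 -> NB

Answer: NB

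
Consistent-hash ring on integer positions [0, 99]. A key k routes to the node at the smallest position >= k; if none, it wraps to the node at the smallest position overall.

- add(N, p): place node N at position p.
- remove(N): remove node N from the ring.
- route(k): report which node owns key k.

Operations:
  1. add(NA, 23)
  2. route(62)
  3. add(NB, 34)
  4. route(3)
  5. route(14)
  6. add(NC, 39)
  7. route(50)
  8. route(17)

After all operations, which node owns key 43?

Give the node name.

Answer: NA

Derivation:
Op 1: add NA@23 -> ring=[23:NA]
Op 2: route key 62: none >= 62, wrap to smallest pos 23 -> NA
Op 3: add NB@34 -> ring=[23:NA,34:NB]
Op 4: route key 3: smallest pos >= 3 is 23 -> NA
Op 5: route key 14: smallest pos >= 14 is 23 -> NA
Op 6: add NC@39 -> ring=[23:NA,34:NB,39:NC]
Op 7: route key 50: none >= 50, wrap to smallest pos 23 -> NA
Op 8: route key 17: smallest pos >= 17 is 23 -> NA
Final route key 43: none >= 43, wrap to smallest pos 23 -> NA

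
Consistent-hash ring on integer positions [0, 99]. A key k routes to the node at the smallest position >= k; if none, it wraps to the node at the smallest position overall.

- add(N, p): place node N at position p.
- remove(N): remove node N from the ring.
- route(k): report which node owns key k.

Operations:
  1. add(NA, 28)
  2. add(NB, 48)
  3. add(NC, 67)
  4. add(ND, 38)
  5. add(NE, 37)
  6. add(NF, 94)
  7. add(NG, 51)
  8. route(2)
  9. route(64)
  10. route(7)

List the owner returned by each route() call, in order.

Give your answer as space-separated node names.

Op 1: add NA@28 -> ring=[28:NA]
Op 2: add NB@48 -> ring=[28:NA,48:NB]
Op 3: add NC@67 -> ring=[28:NA,48:NB,67:NC]
Op 4: add ND@38 -> ring=[28:NA,38:ND,48:NB,67:NC]
Op 5: add NE@37 -> ring=[28:NA,37:NE,38:ND,48:NB,67:NC]
Op 6: add NF@94 -> ring=[28:NA,37:NE,38:ND,48:NB,67:NC,94:NF]
Op 7: add NG@51 -> ring=[28:NA,37:NE,38:ND,48:NB,51:NG,67:NC,94:NF]
Op 8: route key 2: smallest pos >= 2 is 28 -> NA
Op 9: route key 64: smallest pos >= 64 is 67 -> NC
Op 10: route key 7: smallest pos >= 7 is 28 -> NA

Answer: NA NC NA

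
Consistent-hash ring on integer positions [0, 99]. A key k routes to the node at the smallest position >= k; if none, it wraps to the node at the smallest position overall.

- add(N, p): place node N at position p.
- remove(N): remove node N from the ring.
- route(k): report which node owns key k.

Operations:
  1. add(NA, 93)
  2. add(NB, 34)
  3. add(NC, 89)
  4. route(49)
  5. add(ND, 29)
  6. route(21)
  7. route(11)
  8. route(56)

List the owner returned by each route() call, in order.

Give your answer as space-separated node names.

Op 1: add NA@93 -> ring=[93:NA]
Op 2: add NB@34 -> ring=[34:NB,93:NA]
Op 3: add NC@89 -> ring=[34:NB,89:NC,93:NA]
Op 4: route key 49: smallest pos >= 49 is 89 -> NC
Op 5: add ND@29 -> ring=[29:ND,34:NB,89:NC,93:NA]
Op 6: route key 21: smallest pos >= 21 is 29 -> ND
Op 7: route key 11: smallest pos >= 11 is 29 -> ND
Op 8: route key 56: smallest pos >= 56 is 89 -> NC

Answer: NC ND ND NC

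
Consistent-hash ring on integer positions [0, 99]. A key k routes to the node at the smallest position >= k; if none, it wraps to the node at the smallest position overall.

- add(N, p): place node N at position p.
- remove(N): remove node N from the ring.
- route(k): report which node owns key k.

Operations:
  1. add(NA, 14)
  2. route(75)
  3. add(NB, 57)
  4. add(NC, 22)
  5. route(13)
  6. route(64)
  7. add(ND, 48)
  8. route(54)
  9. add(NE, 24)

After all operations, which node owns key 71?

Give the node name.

Op 1: add NA@14 -> ring=[14:NA]
Op 2: route key 75: none >= 75, wrap to smallest pos 14 -> NA
Op 3: add NB@57 -> ring=[14:NA,57:NB]
Op 4: add NC@22 -> ring=[14:NA,22:NC,57:NB]
Op 5: route key 13: smallest pos >= 13 is 14 -> NA
Op 6: route key 64: none >= 64, wrap to smallest pos 14 -> NA
Op 7: add ND@48 -> ring=[14:NA,22:NC,48:ND,57:NB]
Op 8: route key 54: smallest pos >= 54 is 57 -> NB
Op 9: add NE@24 -> ring=[14:NA,22:NC,24:NE,48:ND,57:NB]
Final route key 71: none >= 71, wrap to smallest pos 14 -> NA

Answer: NA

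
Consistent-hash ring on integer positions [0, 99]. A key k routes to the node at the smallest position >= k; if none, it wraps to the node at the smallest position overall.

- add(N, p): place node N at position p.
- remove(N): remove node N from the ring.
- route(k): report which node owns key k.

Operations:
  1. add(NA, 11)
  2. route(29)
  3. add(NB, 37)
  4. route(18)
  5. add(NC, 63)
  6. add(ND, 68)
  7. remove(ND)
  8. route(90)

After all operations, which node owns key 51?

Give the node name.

Answer: NC

Derivation:
Op 1: add NA@11 -> ring=[11:NA]
Op 2: route key 29: none >= 29, wrap to smallest pos 11 -> NA
Op 3: add NB@37 -> ring=[11:NA,37:NB]
Op 4: route key 18: smallest pos >= 18 is 37 -> NB
Op 5: add NC@63 -> ring=[11:NA,37:NB,63:NC]
Op 6: add ND@68 -> ring=[11:NA,37:NB,63:NC,68:ND]
Op 7: remove ND -> ring=[11:NA,37:NB,63:NC]
Op 8: route key 90: none >= 90, wrap to smallest pos 11 -> NA
Final route key 51: smallest pos >= 51 is 63 -> NC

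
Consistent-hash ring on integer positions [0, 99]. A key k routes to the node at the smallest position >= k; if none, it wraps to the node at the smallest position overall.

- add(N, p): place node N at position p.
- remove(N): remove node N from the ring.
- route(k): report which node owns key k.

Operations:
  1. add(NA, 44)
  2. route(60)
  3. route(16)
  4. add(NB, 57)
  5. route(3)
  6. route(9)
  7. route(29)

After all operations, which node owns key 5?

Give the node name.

Answer: NA

Derivation:
Op 1: add NA@44 -> ring=[44:NA]
Op 2: route key 60: none >= 60, wrap to smallest pos 44 -> NA
Op 3: route key 16: smallest pos >= 16 is 44 -> NA
Op 4: add NB@57 -> ring=[44:NA,57:NB]
Op 5: route key 3: smallest pos >= 3 is 44 -> NA
Op 6: route key 9: smallest pos >= 9 is 44 -> NA
Op 7: route key 29: smallest pos >= 29 is 44 -> NA
Final route key 5: smallest pos >= 5 is 44 -> NA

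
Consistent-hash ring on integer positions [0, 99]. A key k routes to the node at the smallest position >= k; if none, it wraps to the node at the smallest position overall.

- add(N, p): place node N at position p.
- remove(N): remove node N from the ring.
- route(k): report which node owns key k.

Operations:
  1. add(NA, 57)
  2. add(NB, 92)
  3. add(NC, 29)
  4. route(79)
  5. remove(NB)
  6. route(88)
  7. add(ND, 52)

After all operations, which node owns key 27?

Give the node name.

Answer: NC

Derivation:
Op 1: add NA@57 -> ring=[57:NA]
Op 2: add NB@92 -> ring=[57:NA,92:NB]
Op 3: add NC@29 -> ring=[29:NC,57:NA,92:NB]
Op 4: route key 79: smallest pos >= 79 is 92 -> NB
Op 5: remove NB -> ring=[29:NC,57:NA]
Op 6: route key 88: none >= 88, wrap to smallest pos 29 -> NC
Op 7: add ND@52 -> ring=[29:NC,52:ND,57:NA]
Final route key 27: smallest pos >= 27 is 29 -> NC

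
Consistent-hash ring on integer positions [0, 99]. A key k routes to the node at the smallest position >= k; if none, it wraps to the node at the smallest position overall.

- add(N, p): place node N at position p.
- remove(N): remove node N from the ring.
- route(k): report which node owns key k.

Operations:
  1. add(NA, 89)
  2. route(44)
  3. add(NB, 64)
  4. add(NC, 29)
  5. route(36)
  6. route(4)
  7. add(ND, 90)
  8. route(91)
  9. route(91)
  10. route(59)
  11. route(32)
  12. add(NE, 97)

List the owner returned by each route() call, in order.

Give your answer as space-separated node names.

Op 1: add NA@89 -> ring=[89:NA]
Op 2: route key 44: smallest pos >= 44 is 89 -> NA
Op 3: add NB@64 -> ring=[64:NB,89:NA]
Op 4: add NC@29 -> ring=[29:NC,64:NB,89:NA]
Op 5: route key 36: smallest pos >= 36 is 64 -> NB
Op 6: route key 4: smallest pos >= 4 is 29 -> NC
Op 7: add ND@90 -> ring=[29:NC,64:NB,89:NA,90:ND]
Op 8: route key 91: none >= 91, wrap to smallest pos 29 -> NC
Op 9: route key 91: none >= 91, wrap to smallest pos 29 -> NC
Op 10: route key 59: smallest pos >= 59 is 64 -> NB
Op 11: route key 32: smallest pos >= 32 is 64 -> NB
Op 12: add NE@97 -> ring=[29:NC,64:NB,89:NA,90:ND,97:NE]

Answer: NA NB NC NC NC NB NB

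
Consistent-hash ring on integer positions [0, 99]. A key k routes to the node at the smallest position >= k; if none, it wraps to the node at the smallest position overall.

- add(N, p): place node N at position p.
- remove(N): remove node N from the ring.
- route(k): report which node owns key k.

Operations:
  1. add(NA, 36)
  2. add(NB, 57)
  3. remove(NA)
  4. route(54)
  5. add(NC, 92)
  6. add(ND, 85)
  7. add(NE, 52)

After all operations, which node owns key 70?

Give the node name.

Op 1: add NA@36 -> ring=[36:NA]
Op 2: add NB@57 -> ring=[36:NA,57:NB]
Op 3: remove NA -> ring=[57:NB]
Op 4: route key 54: smallest pos >= 54 is 57 -> NB
Op 5: add NC@92 -> ring=[57:NB,92:NC]
Op 6: add ND@85 -> ring=[57:NB,85:ND,92:NC]
Op 7: add NE@52 -> ring=[52:NE,57:NB,85:ND,92:NC]
Final route key 70: smallest pos >= 70 is 85 -> ND

Answer: ND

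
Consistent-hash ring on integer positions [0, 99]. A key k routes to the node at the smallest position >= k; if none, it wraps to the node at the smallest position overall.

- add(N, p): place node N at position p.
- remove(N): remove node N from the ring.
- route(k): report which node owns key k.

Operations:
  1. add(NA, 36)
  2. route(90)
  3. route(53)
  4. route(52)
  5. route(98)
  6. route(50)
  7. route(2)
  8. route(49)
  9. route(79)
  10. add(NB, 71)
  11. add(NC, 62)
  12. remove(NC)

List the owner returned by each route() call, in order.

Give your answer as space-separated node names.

Op 1: add NA@36 -> ring=[36:NA]
Op 2: route key 90: none >= 90, wrap to smallest pos 36 -> NA
Op 3: route key 53: none >= 53, wrap to smallest pos 36 -> NA
Op 4: route key 52: none >= 52, wrap to smallest pos 36 -> NA
Op 5: route key 98: none >= 98, wrap to smallest pos 36 -> NA
Op 6: route key 50: none >= 50, wrap to smallest pos 36 -> NA
Op 7: route key 2: smallest pos >= 2 is 36 -> NA
Op 8: route key 49: none >= 49, wrap to smallest pos 36 -> NA
Op 9: route key 79: none >= 79, wrap to smallest pos 36 -> NA
Op 10: add NB@71 -> ring=[36:NA,71:NB]
Op 11: add NC@62 -> ring=[36:NA,62:NC,71:NB]
Op 12: remove NC -> ring=[36:NA,71:NB]

Answer: NA NA NA NA NA NA NA NA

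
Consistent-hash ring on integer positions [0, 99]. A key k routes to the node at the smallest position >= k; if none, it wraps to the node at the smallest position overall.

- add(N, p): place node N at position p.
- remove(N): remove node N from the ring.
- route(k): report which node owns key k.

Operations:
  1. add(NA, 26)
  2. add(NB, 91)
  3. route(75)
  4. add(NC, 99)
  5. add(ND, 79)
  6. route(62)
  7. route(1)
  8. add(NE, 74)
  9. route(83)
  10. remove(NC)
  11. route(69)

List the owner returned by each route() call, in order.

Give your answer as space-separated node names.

Op 1: add NA@26 -> ring=[26:NA]
Op 2: add NB@91 -> ring=[26:NA,91:NB]
Op 3: route key 75: smallest pos >= 75 is 91 -> NB
Op 4: add NC@99 -> ring=[26:NA,91:NB,99:NC]
Op 5: add ND@79 -> ring=[26:NA,79:ND,91:NB,99:NC]
Op 6: route key 62: smallest pos >= 62 is 79 -> ND
Op 7: route key 1: smallest pos >= 1 is 26 -> NA
Op 8: add NE@74 -> ring=[26:NA,74:NE,79:ND,91:NB,99:NC]
Op 9: route key 83: smallest pos >= 83 is 91 -> NB
Op 10: remove NC -> ring=[26:NA,74:NE,79:ND,91:NB]
Op 11: route key 69: smallest pos >= 69 is 74 -> NE

Answer: NB ND NA NB NE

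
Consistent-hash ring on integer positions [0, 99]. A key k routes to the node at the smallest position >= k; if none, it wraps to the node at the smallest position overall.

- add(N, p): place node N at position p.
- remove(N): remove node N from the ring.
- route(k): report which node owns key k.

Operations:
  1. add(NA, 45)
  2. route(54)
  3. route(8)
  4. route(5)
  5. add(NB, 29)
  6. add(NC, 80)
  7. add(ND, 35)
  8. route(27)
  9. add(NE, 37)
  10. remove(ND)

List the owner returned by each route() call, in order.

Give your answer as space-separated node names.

Answer: NA NA NA NB

Derivation:
Op 1: add NA@45 -> ring=[45:NA]
Op 2: route key 54: none >= 54, wrap to smallest pos 45 -> NA
Op 3: route key 8: smallest pos >= 8 is 45 -> NA
Op 4: route key 5: smallest pos >= 5 is 45 -> NA
Op 5: add NB@29 -> ring=[29:NB,45:NA]
Op 6: add NC@80 -> ring=[29:NB,45:NA,80:NC]
Op 7: add ND@35 -> ring=[29:NB,35:ND,45:NA,80:NC]
Op 8: route key 27: smallest pos >= 27 is 29 -> NB
Op 9: add NE@37 -> ring=[29:NB,35:ND,37:NE,45:NA,80:NC]
Op 10: remove ND -> ring=[29:NB,37:NE,45:NA,80:NC]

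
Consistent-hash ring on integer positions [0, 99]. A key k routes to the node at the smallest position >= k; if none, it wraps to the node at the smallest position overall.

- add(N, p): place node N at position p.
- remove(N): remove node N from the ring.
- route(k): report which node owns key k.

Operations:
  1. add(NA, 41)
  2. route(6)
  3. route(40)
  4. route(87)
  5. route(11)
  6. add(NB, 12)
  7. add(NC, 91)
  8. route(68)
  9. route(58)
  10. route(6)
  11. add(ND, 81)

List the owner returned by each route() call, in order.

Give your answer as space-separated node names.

Op 1: add NA@41 -> ring=[41:NA]
Op 2: route key 6: smallest pos >= 6 is 41 -> NA
Op 3: route key 40: smallest pos >= 40 is 41 -> NA
Op 4: route key 87: none >= 87, wrap to smallest pos 41 -> NA
Op 5: route key 11: smallest pos >= 11 is 41 -> NA
Op 6: add NB@12 -> ring=[12:NB,41:NA]
Op 7: add NC@91 -> ring=[12:NB,41:NA,91:NC]
Op 8: route key 68: smallest pos >= 68 is 91 -> NC
Op 9: route key 58: smallest pos >= 58 is 91 -> NC
Op 10: route key 6: smallest pos >= 6 is 12 -> NB
Op 11: add ND@81 -> ring=[12:NB,41:NA,81:ND,91:NC]

Answer: NA NA NA NA NC NC NB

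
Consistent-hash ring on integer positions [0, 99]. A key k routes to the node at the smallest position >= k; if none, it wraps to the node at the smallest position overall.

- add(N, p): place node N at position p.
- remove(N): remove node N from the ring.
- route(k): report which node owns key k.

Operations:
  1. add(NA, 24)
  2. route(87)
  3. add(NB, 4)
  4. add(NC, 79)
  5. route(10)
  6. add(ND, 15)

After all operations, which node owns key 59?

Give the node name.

Answer: NC

Derivation:
Op 1: add NA@24 -> ring=[24:NA]
Op 2: route key 87: none >= 87, wrap to smallest pos 24 -> NA
Op 3: add NB@4 -> ring=[4:NB,24:NA]
Op 4: add NC@79 -> ring=[4:NB,24:NA,79:NC]
Op 5: route key 10: smallest pos >= 10 is 24 -> NA
Op 6: add ND@15 -> ring=[4:NB,15:ND,24:NA,79:NC]
Final route key 59: smallest pos >= 59 is 79 -> NC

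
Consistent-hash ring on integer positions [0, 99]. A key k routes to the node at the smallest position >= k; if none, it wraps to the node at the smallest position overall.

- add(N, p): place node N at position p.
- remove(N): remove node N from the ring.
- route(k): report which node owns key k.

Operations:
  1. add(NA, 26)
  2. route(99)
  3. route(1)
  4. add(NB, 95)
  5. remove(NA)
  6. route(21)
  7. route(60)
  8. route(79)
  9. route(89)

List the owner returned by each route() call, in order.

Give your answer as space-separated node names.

Op 1: add NA@26 -> ring=[26:NA]
Op 2: route key 99: none >= 99, wrap to smallest pos 26 -> NA
Op 3: route key 1: smallest pos >= 1 is 26 -> NA
Op 4: add NB@95 -> ring=[26:NA,95:NB]
Op 5: remove NA -> ring=[95:NB]
Op 6: route key 21: smallest pos >= 21 is 95 -> NB
Op 7: route key 60: smallest pos >= 60 is 95 -> NB
Op 8: route key 79: smallest pos >= 79 is 95 -> NB
Op 9: route key 89: smallest pos >= 89 is 95 -> NB

Answer: NA NA NB NB NB NB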